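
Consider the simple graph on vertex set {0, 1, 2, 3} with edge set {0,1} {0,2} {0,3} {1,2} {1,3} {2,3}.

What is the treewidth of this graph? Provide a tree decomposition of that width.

A single bag containing all 4 vertices is trivially a valid decomposition of width 3. Conversely, {0, 1, 2, 3} is a clique of size 4, and the vertices of any clique must share a bag in every tree decomposition; so some bag has ≥ 4 vertices and tw(G) ≥ 3. Therefore the treewidth is 3.

Treewidth 3.
One such decomposition:
Bags: B1 = {0, 1, 2, 3}
Tree: (single bag)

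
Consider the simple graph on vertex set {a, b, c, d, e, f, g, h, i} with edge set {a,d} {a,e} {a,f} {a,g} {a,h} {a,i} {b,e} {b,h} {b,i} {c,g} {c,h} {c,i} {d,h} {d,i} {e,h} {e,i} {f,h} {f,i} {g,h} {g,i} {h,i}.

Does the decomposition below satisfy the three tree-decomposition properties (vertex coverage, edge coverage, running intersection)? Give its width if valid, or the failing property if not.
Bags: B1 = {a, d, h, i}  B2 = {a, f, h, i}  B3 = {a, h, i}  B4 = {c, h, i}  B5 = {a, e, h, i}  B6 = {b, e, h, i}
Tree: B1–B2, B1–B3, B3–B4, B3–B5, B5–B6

No — vertex g appears in no bag.

A tree decomposition must satisfy three properties: every vertex lies in some bag; for every edge, both endpoints lie together in some bag; and for every vertex, the bags containing it form a connected subtree. Here vertex g appears in no bag, so the decomposition is invalid.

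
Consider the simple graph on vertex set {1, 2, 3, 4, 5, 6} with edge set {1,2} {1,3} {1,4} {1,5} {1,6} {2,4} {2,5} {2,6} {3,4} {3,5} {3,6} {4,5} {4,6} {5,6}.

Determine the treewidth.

A width-4 tree decomposition is:
Bags: B1 = {1, 2, 4, 5, 6}  B2 = {1, 3, 4, 5, 6}
Tree: B1–B2
Each bag holds 5 vertices, so the decomposition has width 4, which upper-bounds the treewidth. For the lower bound, the 5 vertices {1, 2, 4, 5, 6} are pairwise adjacent, and any tree decomposition puts a clique entirely inside one bag — forcing width ≥ 4. Therefore the treewidth is 4.

4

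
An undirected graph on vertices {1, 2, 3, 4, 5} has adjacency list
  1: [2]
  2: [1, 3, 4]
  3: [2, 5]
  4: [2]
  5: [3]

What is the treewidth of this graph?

1

A width-1 tree decomposition is:
Bags: B1 = {1, 2}  B2 = {2, 3}  B3 = {2, 4}  B4 = {3, 5}
Tree: B1–B2, B2–B3, B2–B4
Each bag holds 2 vertices, so the decomposition has width 1, which upper-bounds the treewidth. Since G has at least one edge (e.g. 1–2), it is not an edgeless graph, so tw(G) ≥ 1. Hence tw(G) = 1 exactly.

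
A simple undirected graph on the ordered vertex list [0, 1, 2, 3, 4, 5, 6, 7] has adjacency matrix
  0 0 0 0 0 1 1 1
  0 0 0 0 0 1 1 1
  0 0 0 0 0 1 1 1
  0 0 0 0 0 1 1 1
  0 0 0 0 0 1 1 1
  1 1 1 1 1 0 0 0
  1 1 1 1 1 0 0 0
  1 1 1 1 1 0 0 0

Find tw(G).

3

A width-3 tree decomposition is:
Bags: B1 = {0, 5, 6, 7}  B2 = {4, 5, 6, 7}  B3 = {3, 5, 6, 7}  B4 = {1, 5, 6, 7}  B5 = {2, 5, 6, 7}
Tree: B1–B2, B2–B3, B3–B4, B4–B5
Every bag has size at most 4, so the width is 4 − 1 = 3 and tw(G) ≤ 3. For the lower bound: the 4 vertex sets {0,6}, {4,7}, {5}, {3} are disjoint, each induces a connected subgraph, and every pair is joined by at least one edge of G. Contracting each set to a single vertex therefore yields K_{4} as a minor, and since treewidth is minor-monotone, tw(G) ≥ tw(K_{4}) = 3. Therefore the treewidth is 3.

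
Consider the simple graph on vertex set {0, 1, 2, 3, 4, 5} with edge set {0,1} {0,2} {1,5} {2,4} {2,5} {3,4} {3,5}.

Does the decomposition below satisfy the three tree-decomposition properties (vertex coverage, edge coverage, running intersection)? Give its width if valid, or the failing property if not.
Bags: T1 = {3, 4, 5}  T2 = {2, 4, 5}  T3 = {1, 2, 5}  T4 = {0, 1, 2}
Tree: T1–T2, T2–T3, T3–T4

Checking the three conditions: (i) the bags cover all of {0, 1, 2, 3, 4, 5}; (ii) for each edge, some bag contains both endpoints; (iii) the bags containing any fixed vertex form a subtree. All hold, so the decomposition is valid with width 3 − 1 = 2.

Yes; width 2.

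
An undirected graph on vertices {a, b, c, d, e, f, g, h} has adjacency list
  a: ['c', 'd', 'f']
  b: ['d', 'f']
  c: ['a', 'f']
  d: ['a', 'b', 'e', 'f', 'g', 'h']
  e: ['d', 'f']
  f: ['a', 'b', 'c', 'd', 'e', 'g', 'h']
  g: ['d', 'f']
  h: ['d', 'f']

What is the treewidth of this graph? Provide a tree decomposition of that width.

Every bag has size at most 3, so the width is 3 − 1 = 2 and tw(G) ≤ 2. On the other hand G contains the 3-clique {d, f, g}. A clique must lie in a single bag of any decomposition, so no decomposition can have width below 2. Therefore the treewidth is 2.

Treewidth 2.
Bags: B1 = {a, d, f}  B2 = {d, f, h}  B3 = {d, e, f}  B4 = {d, f, g}  B5 = {a, c, f}  B6 = {b, d, f}
Tree: B1–B2, B1–B3, B2–B4, B1–B5, B1–B6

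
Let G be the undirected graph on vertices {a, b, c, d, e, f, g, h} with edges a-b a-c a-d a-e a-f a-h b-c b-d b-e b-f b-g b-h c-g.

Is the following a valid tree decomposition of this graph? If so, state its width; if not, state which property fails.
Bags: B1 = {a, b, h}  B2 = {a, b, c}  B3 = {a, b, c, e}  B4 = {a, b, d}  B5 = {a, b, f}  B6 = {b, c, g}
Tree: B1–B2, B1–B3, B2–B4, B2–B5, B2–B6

No — bags containing vertex c are not connected in the tree.

A tree decomposition must satisfy three properties: every vertex lies in some bag; for every edge, both endpoints lie together in some bag; and for every vertex, the bags containing it form a connected subtree. Here bags containing vertex c are not connected in the tree, so the decomposition is invalid.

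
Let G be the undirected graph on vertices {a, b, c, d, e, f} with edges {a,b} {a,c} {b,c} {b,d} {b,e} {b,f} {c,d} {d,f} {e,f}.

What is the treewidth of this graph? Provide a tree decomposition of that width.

Treewidth 2.
One optimal decomposition is:
Bags: B1 = {b, c, d}  B2 = {b, d, f}  B3 = {b, e, f}  B4 = {a, b, c}
Tree: B1–B2, B2–B3, B1–B4

The largest bag has 3 vertices, giving width 2; this decomposition certifies tw(G) ≤ 2. On the other hand G contains the 3-clique {b, c, d}. A clique must lie in a single bag of any decomposition, so no decomposition can have width below 2. Hence tw(G) = 2 exactly.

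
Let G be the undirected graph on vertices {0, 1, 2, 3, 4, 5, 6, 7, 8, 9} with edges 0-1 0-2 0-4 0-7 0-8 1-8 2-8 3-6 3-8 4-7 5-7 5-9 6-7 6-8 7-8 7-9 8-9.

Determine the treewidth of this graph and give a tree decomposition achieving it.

Every bag has size at most 3, so the width is 3 − 1 = 2 and tw(G) ≤ 2. On the other hand G contains the 3-clique {0, 1, 8}. A clique must lie in a single bag of any decomposition, so no decomposition can have width below 2. Therefore the treewidth is 2.

Treewidth 2.
Bags: B1 = {7, 8, 9}  B2 = {0, 7, 8}  B3 = {6, 7, 8}  B4 = {0, 1, 8}  B5 = {5, 7, 9}  B6 = {0, 4, 7}  B7 = {3, 6, 8}  B8 = {0, 2, 8}
Tree: B1–B2, B2–B3, B2–B4, B1–B5, B2–B6, B3–B7, B2–B8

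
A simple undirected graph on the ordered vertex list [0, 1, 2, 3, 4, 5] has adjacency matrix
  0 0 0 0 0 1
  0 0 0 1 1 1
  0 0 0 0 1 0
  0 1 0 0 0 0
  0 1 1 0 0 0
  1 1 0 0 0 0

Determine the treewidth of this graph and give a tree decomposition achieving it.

Treewidth 1.
One optimal decomposition is:
Bags: B1 = {1, 4}  B2 = {1, 5}  B3 = {0, 5}  B4 = {2, 4}  B5 = {1, 3}
Tree: B1–B2, B2–B3, B1–B4, B2–B5

Every bag has size at most 2, so the width is 2 − 1 = 1 and tw(G) ≤ 1. G has an edge, so its treewidth is at least 1. Combining the bounds, tw(G) = 1.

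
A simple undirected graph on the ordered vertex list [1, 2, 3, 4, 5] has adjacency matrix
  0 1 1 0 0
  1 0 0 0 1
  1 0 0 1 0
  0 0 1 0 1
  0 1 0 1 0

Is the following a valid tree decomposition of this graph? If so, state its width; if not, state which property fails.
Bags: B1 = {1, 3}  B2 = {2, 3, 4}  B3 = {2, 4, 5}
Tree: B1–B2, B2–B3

No — edge (2,1) lies in no bag.

A tree decomposition must satisfy three properties: every vertex lies in some bag; for every edge, both endpoints lie together in some bag; and for every vertex, the bags containing it form a connected subtree. Here edge (2,1) lies in no bag, so the decomposition is invalid.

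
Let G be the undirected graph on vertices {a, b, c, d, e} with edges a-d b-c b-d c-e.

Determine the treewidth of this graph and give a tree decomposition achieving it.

Each bag holds 2 vertices, so the decomposition has width 1, which upper-bounds the treewidth. G has an edge, so its treewidth is at least 1. Therefore the treewidth is 1.

Treewidth 1.
One optimal decomposition is:
Bags: B1 = {c, e}  B2 = {b, c}  B3 = {b, d}  B4 = {a, d}
Tree: B1–B2, B2–B3, B3–B4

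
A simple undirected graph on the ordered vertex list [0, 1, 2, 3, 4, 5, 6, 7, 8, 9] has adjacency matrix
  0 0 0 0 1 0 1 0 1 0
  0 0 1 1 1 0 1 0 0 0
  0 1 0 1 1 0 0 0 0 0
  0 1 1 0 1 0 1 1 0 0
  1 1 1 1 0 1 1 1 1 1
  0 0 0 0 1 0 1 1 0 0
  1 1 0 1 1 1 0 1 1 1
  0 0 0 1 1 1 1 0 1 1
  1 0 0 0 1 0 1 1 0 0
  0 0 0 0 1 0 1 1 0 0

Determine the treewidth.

3

A width-3 tree decomposition is:
Bags: B1 = {3, 4, 6, 7}  B2 = {1, 3, 4, 6}  B3 = {1, 2, 3, 4}  B4 = {4, 6, 7, 9}  B5 = {4, 5, 6, 7}  B6 = {4, 6, 7, 8}  B7 = {0, 4, 6, 8}
Tree: B1–B2, B2–B3, B1–B4, B4–B5, B4–B6, B6–B7
The largest bag has 4 vertices, giving width 3; this decomposition certifies tw(G) ≤ 3. On the other hand G contains the 4-clique {1, 2, 3, 4}. A clique must lie in a single bag of any decomposition, so no decomposition can have width below 3. The upper and lower bounds meet at 3, so that is the treewidth.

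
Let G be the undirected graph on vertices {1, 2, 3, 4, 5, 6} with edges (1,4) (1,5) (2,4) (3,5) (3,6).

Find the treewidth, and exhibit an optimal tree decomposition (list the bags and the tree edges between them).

Treewidth 1.
One such decomposition:
Bags: B1 = {3, 6}  B2 = {3, 5}  B3 = {1, 5}  B4 = {1, 4}  B5 = {2, 4}
Tree: B1–B2, B2–B3, B3–B4, B4–B5

Every bag has size at most 2, so the width is 2 − 1 = 1 and tw(G) ≤ 1. G has an edge, so its treewidth is at least 1. Hence tw(G) = 1 exactly.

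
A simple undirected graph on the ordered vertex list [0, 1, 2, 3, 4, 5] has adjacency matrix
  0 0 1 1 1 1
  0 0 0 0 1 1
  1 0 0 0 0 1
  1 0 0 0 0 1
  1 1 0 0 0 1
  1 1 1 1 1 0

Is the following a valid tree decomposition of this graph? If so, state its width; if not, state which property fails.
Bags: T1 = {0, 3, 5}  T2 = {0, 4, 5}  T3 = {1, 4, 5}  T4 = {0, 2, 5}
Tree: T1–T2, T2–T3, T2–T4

Yes; width 2.

Vertex coverage: the bags together contain {0, 1, 2, 3, 4, 5}, the full vertex set. Edge coverage: each edge of G has both endpoints in at least one bag. Running intersection: for every vertex, the bags containing it form a connected subtree. All three properties hold, so this is a valid tree decomposition of width max|bag| − 1 = 2, and hence tw(G) ≤ 2.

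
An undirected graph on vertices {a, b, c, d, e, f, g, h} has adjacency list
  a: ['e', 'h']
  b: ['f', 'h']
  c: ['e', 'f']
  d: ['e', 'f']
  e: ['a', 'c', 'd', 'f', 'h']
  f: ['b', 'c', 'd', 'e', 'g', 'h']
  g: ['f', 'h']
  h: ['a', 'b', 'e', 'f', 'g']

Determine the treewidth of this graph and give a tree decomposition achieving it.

The largest bag has 3 vertices, giving width 2; this decomposition certifies tw(G) ≤ 2. For the lower bound, the 3 vertices {a, e, h} are pairwise adjacent, and any tree decomposition puts a clique entirely inside one bag — forcing width ≥ 2. Hence tw(G) = 2 exactly.

Treewidth 2.
Bags: B1 = {e, f, h}  B2 = {b, f, h}  B3 = {d, e, f}  B4 = {f, g, h}  B5 = {c, e, f}  B6 = {a, e, h}
Tree: B1–B2, B1–B3, B1–B4, B1–B5, B1–B6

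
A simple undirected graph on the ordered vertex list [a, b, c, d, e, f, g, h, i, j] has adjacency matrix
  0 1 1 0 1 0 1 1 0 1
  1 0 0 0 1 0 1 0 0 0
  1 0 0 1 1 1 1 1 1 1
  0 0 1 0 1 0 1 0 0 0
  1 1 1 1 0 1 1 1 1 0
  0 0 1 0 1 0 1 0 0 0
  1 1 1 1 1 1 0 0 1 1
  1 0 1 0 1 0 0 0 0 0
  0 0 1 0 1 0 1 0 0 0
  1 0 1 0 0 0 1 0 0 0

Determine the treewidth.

A width-3 tree decomposition is:
Bags: B1 = {c, d, e, g}  B2 = {c, e, f, g}  B3 = {a, c, e, g}  B4 = {a, c, g, j}  B5 = {a, c, e, h}  B6 = {a, b, e, g}  B7 = {c, e, g, i}
Tree: B1–B2, B2–B3, B3–B4, B3–B5, B3–B6, B3–B7
The largest bag has 4 vertices, giving width 3; this decomposition certifies tw(G) ≤ 3. For the lower bound, the 4 vertices {a, c, g, j} are pairwise adjacent, and any tree decomposition puts a clique entirely inside one bag — forcing width ≥ 3. Combining the bounds, tw(G) = 3.

3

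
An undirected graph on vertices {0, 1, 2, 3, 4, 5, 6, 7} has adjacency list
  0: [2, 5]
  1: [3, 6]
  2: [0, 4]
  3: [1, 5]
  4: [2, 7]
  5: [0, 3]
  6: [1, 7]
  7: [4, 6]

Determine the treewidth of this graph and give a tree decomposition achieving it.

Treewidth 2.
One optimal decomposition is:
Bags: B1 = {1, 3, 5}  B2 = {0, 1, 5}  B3 = {0, 1, 2}  B4 = {1, 2, 4}  B5 = {1, 4, 7}  B6 = {1, 6, 7}
Tree: B1–B2, B2–B3, B3–B4, B4–B5, B5–B6

Every bag has size at most 3, so the width is 3 − 1 = 2 and tw(G) ≤ 2. Since 1–3–5–0–2–4–7–6–1 is a cycle in G, G is not acyclic. Forests are exactly the graphs of treewidth ≤ 1, so tw(G) ≥ 2. Therefore the treewidth is 2.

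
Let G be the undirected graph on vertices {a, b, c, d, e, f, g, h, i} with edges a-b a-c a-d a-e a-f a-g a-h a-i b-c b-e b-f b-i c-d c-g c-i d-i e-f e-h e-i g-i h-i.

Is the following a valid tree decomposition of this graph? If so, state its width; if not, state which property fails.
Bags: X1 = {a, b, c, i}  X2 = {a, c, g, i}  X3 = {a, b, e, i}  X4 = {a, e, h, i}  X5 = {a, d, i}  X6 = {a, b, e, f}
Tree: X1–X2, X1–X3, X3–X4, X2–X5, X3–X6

No — edge (c,d) lies in no bag.

A tree decomposition must satisfy three properties: every vertex lies in some bag; for every edge, both endpoints lie together in some bag; and for every vertex, the bags containing it form a connected subtree. Here edge (c,d) lies in no bag, so the decomposition is invalid.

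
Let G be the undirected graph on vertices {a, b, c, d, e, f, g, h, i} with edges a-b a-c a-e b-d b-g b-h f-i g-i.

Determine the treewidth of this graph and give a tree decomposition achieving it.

The largest bag has 2 vertices, giving width 1; this decomposition certifies tw(G) ≤ 1. Any graph with an edge has treewidth ≥ 1, and G has the edge h–b. Combining the bounds, tw(G) = 1.

Treewidth 1.
Bags: B1 = {b, h}  B2 = {b, g}  B3 = {b, d}  B4 = {g, i}  B5 = {f, i}  B6 = {a, b}  B7 = {a, c}  B8 = {a, e}
Tree: B1–B2, B2–B3, B2–B4, B4–B5, B1–B6, B6–B7, B6–B8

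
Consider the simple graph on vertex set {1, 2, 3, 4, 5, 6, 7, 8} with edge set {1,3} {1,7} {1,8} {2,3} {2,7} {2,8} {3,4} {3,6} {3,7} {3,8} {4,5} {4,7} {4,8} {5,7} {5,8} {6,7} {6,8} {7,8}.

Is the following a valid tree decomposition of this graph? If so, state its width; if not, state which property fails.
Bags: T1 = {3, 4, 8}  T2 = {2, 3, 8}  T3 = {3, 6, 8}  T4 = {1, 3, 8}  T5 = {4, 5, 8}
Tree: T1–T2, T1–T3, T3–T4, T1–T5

A tree decomposition must satisfy three properties: every vertex lies in some bag; for every edge, both endpoints lie together in some bag; and for every vertex, the bags containing it form a connected subtree. Here vertex 7 appears in no bag, so the decomposition is invalid.

No — vertex 7 appears in no bag.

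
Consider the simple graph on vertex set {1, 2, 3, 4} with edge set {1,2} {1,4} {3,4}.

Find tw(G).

1

A width-1 tree decomposition is:
Bags: B1 = {3, 4}  B2 = {1, 4}  B3 = {1, 2}
Tree: B1–B2, B2–B3
Each bag holds 2 vertices, so the decomposition has width 1, which upper-bounds the treewidth. G has an edge, so its treewidth is at least 1. Combining the bounds, tw(G) = 1.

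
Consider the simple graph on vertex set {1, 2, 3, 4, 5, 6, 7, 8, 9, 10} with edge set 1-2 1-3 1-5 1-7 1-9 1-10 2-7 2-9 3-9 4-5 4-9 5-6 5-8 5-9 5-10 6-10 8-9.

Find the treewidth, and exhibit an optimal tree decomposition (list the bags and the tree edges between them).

Treewidth 2.
One optimal decomposition is:
Bags: B1 = {1, 5, 9}  B2 = {1, 5, 10}  B3 = {5, 8, 9}  B4 = {4, 5, 9}  B5 = {1, 2, 9}  B6 = {1, 3, 9}  B7 = {5, 6, 10}  B8 = {1, 2, 7}
Tree: B1–B2, B1–B3, B3–B4, B1–B5, B5–B6, B2–B7, B5–B8

Every bag has size at most 3, so the width is 3 − 1 = 2 and tw(G) ≤ 2. For the lower bound, the 3 vertices {5, 8, 9} are pairwise adjacent, and any tree decomposition puts a clique entirely inside one bag — forcing width ≥ 2. Combining the bounds, tw(G) = 2.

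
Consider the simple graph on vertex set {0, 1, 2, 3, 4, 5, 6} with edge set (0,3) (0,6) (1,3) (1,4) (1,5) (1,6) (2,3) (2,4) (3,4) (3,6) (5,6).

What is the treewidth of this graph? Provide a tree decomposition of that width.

Treewidth 2.
Bags: B1 = {1, 3, 4}  B2 = {1, 3, 6}  B3 = {2, 3, 4}  B4 = {0, 3, 6}  B5 = {1, 5, 6}
Tree: B1–B2, B1–B3, B2–B4, B2–B5

Each bag holds 3 vertices, so the decomposition has width 2, which upper-bounds the treewidth. On the other hand G contains the 3-clique {0, 3, 6}. A clique must lie in a single bag of any decomposition, so no decomposition can have width below 2. Hence tw(G) = 2 exactly.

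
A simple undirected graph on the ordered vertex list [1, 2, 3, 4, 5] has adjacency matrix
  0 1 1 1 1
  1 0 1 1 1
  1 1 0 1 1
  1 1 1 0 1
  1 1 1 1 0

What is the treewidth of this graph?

A width-4 tree decomposition is:
Bags: B1 = {1, 2, 3, 4, 5}
Tree: (single bag)
A single bag containing all 5 vertices is trivially a valid decomposition of width 4. Conversely, {1, 2, 3, 4, 5} is a clique of size 5, and the vertices of any clique must share a bag in every tree decomposition; so some bag has ≥ 5 vertices and tw(G) ≥ 4. Therefore the treewidth is 4.

4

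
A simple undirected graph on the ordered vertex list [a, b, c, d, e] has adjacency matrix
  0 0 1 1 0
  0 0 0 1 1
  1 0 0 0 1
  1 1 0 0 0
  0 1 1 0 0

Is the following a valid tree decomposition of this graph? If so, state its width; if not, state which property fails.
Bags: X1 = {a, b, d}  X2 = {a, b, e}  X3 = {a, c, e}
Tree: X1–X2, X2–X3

Yes; width 2.

Vertex coverage: the bags together contain {a, b, c, d, e}, the full vertex set. Edge coverage: each edge of G has both endpoints in at least one bag. Running intersection: for every vertex, the bags containing it form a connected subtree. All three properties hold, so this is a valid tree decomposition of width max|bag| − 1 = 2, and hence tw(G) ≤ 2.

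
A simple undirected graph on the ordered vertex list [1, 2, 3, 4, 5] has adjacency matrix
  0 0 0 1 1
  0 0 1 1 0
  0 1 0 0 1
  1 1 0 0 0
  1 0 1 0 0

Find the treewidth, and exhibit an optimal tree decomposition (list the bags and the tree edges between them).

Every bag has size at most 3, so the width is 3 − 1 = 2 and tw(G) ≤ 2. The edges 4–1–5–3–2–4 form a cycle, so G is not a tree and its treewidth is at least 2. Therefore the treewidth is 2.

Treewidth 2.
One such decomposition:
Bags: B1 = {1, 4, 5}  B2 = {3, 4, 5}  B3 = {2, 3, 4}
Tree: B1–B2, B2–B3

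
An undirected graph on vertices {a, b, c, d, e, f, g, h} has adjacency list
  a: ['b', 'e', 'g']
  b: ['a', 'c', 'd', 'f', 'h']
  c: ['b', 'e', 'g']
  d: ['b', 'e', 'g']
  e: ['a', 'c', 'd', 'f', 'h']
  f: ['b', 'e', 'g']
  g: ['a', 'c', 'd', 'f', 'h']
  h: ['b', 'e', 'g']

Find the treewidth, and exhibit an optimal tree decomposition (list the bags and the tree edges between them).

Treewidth 3.
One optimal decomposition is:
Bags: B1 = {b, c, e, g}  B2 = {b, e, f, g}  B3 = {b, d, e, g}  B4 = {a, b, e, g}  B5 = {b, e, g, h}
Tree: B1–B2, B2–B3, B3–B4, B4–B5

Every bag has size at most 4, so the width is 4 − 1 = 3 and tw(G) ≤ 3. For the lower bound: the 4 vertex sets {b,c}, {e,f}, {g}, {d} are disjoint, each induces a connected subgraph, and every pair is joined by at least one edge of G. Contracting each set to a single vertex therefore yields K_{4} as a minor, and since treewidth is minor-monotone, tw(G) ≥ tw(K_{4}) = 3. Therefore the treewidth is 3.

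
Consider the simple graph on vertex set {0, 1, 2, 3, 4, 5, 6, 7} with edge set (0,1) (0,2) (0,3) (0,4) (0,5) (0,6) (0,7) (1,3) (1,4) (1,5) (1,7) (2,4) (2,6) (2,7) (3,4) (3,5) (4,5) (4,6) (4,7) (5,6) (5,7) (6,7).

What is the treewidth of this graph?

A width-4 tree decomposition is:
Bags: B1 = {0, 4, 5, 6, 7}  B2 = {0, 1, 4, 5, 7}  B3 = {0, 2, 4, 6, 7}  B4 = {0, 1, 3, 4, 5}
Tree: B1–B2, B1–B3, B2–B4
Each bag holds 5 vertices, so the decomposition has width 4, which upper-bounds the treewidth. For the lower bound, the 5 vertices {0, 2, 4, 6, 7} are pairwise adjacent, and any tree decomposition puts a clique entirely inside one bag — forcing width ≥ 4. The upper and lower bounds meet at 4, so that is the treewidth.

4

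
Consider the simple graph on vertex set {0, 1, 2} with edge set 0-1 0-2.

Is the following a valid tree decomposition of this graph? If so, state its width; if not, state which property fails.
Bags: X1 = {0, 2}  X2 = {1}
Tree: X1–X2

No — edge (0,1) lies in no bag.

A tree decomposition must satisfy three properties: every vertex lies in some bag; for every edge, both endpoints lie together in some bag; and for every vertex, the bags containing it form a connected subtree. Here edge (0,1) lies in no bag, so the decomposition is invalid.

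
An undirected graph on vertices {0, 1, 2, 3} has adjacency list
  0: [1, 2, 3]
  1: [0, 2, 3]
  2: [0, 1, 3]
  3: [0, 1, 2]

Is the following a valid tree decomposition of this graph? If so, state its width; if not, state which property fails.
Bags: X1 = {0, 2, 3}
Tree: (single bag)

No — vertex 1 appears in no bag.

A tree decomposition must satisfy three properties: every vertex lies in some bag; for every edge, both endpoints lie together in some bag; and for every vertex, the bags containing it form a connected subtree. Here vertex 1 appears in no bag, so the decomposition is invalid.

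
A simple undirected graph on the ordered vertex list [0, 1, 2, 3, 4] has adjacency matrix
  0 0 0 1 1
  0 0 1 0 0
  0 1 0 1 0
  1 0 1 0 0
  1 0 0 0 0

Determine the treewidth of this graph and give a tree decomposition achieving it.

Every bag has size at most 2, so the width is 2 − 1 = 1 and tw(G) ≤ 1. Since G has at least one edge (e.g. 4–0), it is not an edgeless graph, so tw(G) ≥ 1. Hence tw(G) = 1 exactly.

Treewidth 1.
One optimal decomposition is:
Bags: B1 = {0, 4}  B2 = {0, 3}  B3 = {2, 3}  B4 = {1, 2}
Tree: B1–B2, B2–B3, B3–B4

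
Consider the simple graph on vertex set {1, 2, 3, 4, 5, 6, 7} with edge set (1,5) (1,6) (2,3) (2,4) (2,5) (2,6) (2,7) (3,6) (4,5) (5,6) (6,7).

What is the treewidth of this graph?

2

A width-2 tree decomposition is:
Bags: B1 = {2, 5, 6}  B2 = {1, 5, 6}  B3 = {2, 6, 7}  B4 = {2, 3, 6}  B5 = {2, 4, 5}
Tree: B1–B2, B1–B3, B3–B4, B1–B5
Every bag has size at most 3, so the width is 3 − 1 = 2 and tw(G) ≤ 2. For the lower bound, the 3 vertices {1, 5, 6} are pairwise adjacent, and any tree decomposition puts a clique entirely inside one bag — forcing width ≥ 2. Therefore the treewidth is 2.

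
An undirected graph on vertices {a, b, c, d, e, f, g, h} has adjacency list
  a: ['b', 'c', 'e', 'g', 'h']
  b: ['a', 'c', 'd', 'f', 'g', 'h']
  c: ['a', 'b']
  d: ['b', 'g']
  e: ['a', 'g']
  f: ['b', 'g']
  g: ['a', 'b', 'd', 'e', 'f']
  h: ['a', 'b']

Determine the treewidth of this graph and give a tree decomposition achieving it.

Treewidth 2.
One optimal decomposition is:
Bags: B1 = {a, b, g}  B2 = {a, b, c}  B3 = {b, f, g}  B4 = {b, d, g}  B5 = {a, e, g}  B6 = {a, b, h}
Tree: B1–B2, B1–B3, B3–B4, B1–B5, B1–B6

The largest bag has 3 vertices, giving width 2; this decomposition certifies tw(G) ≤ 2. Conversely, {a, e, g} is a clique of size 3, and the vertices of any clique must share a bag in every tree decomposition; so some bag has ≥ 3 vertices and tw(G) ≥ 2. Therefore the treewidth is 2.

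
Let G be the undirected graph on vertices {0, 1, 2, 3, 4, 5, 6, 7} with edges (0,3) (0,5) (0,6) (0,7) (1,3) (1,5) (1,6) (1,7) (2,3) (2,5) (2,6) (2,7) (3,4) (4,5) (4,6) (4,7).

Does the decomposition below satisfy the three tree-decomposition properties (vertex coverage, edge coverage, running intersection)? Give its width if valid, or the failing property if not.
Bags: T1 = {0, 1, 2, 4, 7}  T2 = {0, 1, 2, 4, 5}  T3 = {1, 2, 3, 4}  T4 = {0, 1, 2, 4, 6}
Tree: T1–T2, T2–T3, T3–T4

No — edge (0,3) lies in no bag.

A tree decomposition must satisfy three properties: every vertex lies in some bag; for every edge, both endpoints lie together in some bag; and for every vertex, the bags containing it form a connected subtree. Here edge (0,3) lies in no bag, so the decomposition is invalid.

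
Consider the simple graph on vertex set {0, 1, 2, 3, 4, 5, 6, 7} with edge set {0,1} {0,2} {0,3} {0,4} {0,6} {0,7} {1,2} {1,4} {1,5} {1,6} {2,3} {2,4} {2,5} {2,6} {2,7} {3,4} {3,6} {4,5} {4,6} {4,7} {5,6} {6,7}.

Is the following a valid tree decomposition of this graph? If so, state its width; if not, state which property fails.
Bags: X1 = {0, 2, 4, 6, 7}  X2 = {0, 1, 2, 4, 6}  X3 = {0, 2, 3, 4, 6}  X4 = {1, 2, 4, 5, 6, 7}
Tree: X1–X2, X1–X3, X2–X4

No — bags containing vertex 7 are not connected in the tree.

A tree decomposition must satisfy three properties: every vertex lies in some bag; for every edge, both endpoints lie together in some bag; and for every vertex, the bags containing it form a connected subtree. Here bags containing vertex 7 are not connected in the tree, so the decomposition is invalid.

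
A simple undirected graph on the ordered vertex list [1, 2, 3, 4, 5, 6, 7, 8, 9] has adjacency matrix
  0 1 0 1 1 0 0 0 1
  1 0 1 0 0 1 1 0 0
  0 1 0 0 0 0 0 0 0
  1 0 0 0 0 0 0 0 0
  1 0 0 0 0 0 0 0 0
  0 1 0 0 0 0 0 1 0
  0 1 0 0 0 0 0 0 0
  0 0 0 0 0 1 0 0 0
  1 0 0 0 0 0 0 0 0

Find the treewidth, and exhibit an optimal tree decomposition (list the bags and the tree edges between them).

Treewidth 1.
One optimal decomposition is:
Bags: B1 = {2, 6}  B2 = {1, 2}  B3 = {2, 7}  B4 = {1, 4}  B5 = {1, 5}  B6 = {6, 8}  B7 = {2, 3}  B8 = {1, 9}
Tree: B1–B2, B1–B3, B2–B4, B2–B5, B1–B6, B1–B7, B5–B8

Every bag has size at most 2, so the width is 2 − 1 = 1 and tw(G) ≤ 1. Any graph with an edge has treewidth ≥ 1, and G has the edge 2–6. Hence tw(G) = 1 exactly.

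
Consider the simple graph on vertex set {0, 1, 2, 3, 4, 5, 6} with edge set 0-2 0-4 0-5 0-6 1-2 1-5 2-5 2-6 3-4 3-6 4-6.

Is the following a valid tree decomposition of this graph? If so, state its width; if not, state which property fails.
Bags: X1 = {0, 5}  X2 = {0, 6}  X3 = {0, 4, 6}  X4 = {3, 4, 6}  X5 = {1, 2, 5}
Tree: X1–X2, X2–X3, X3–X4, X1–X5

No — edge (2,0) lies in no bag.

A tree decomposition must satisfy three properties: every vertex lies in some bag; for every edge, both endpoints lie together in some bag; and for every vertex, the bags containing it form a connected subtree. Here edge (2,0) lies in no bag, so the decomposition is invalid.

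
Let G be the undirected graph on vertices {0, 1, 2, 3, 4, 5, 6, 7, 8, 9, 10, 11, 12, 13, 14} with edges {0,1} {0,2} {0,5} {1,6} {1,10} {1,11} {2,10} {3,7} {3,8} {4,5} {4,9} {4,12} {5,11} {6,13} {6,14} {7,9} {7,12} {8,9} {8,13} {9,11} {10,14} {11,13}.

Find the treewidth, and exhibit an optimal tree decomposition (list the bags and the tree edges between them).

Treewidth 3.
Bags: B1 = {3, 7, 8, 12}  B2 = {7, 8, 9, 12}  B3 = {4, 8, 9, 12}  B4 = {4, 8, 9, 13}  B5 = {4, 9, 11, 13}  B6 = {4, 5, 11, 13}  B7 = {5, 6, 11, 13}  B8 = {1, 5, 6, 11}  B9 = {0, 1, 5, 6}  B10 = {0, 1, 6, 14}  B11 = {0, 1, 10, 14}  B12 = {0, 2, 10, 14}
Tree: B1–B2, B2–B3, B3–B4, B4–B5, B5–B6, B6–B7, B7–B8, B8–B9, B9–B10, B10–B11, B11–B12

Each bag holds 4 vertices, so the decomposition has width 3, which upper-bounds the treewidth. For the lower bound: the 4 vertex sets {3,7,12}, {8}, {9}, {4,5,11,13} are disjoint, each induces a connected subgraph, and every pair is joined by at least one edge of G. Contracting each set to a single vertex therefore yields K_{4} as a minor, and since treewidth is minor-monotone, tw(G) ≥ tw(K_{4}) = 3. Hence tw(G) = 3 exactly.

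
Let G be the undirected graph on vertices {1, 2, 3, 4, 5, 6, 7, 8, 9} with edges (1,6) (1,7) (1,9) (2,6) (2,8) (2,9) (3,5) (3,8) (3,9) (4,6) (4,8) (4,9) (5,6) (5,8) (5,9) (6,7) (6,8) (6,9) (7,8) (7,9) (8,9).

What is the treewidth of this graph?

A width-3 tree decomposition is:
Bags: B1 = {5, 6, 8, 9}  B2 = {2, 6, 8, 9}  B3 = {6, 7, 8, 9}  B4 = {1, 6, 7, 9}  B5 = {4, 6, 8, 9}  B6 = {3, 5, 8, 9}
Tree: B1–B2, B1–B3, B3–B4, B1–B5, B1–B6
The largest bag has 4 vertices, giving width 3; this decomposition certifies tw(G) ≤ 3. For the lower bound, the 4 vertices {3, 5, 8, 9} are pairwise adjacent, and any tree decomposition puts a clique entirely inside one bag — forcing width ≥ 3. Therefore the treewidth is 3.

3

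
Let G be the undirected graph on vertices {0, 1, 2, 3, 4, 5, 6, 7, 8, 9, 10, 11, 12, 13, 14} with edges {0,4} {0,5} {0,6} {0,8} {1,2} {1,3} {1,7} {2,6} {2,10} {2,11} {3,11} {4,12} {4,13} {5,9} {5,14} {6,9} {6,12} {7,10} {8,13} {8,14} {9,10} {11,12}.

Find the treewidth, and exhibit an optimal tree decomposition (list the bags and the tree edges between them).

The largest bag has 4 vertices, giving width 3; this decomposition certifies tw(G) ≤ 3. For the lower bound: the 4 vertex sets {8,13,14}, {4}, {0}, {5,6,9,12} are disjoint, each induces a connected subgraph, and every pair is joined by at least one edge of G. Contracting each set to a single vertex therefore yields K_{4} as a minor, and since treewidth is minor-monotone, tw(G) ≥ tw(K_{4}) = 3. The upper and lower bounds meet at 3, so that is the treewidth.

Treewidth 3.
Bags: B1 = {4, 8, 13, 14}  B2 = {0, 4, 8, 14}  B3 = {0, 4, 5, 14}  B4 = {0, 4, 5, 12}  B5 = {0, 5, 6, 12}  B6 = {5, 6, 9, 12}  B7 = {6, 9, 11, 12}  B8 = {2, 6, 9, 11}  B9 = {2, 9, 10, 11}  B10 = {2, 3, 10, 11}  B11 = {1, 2, 3, 10}  B12 = {1, 3, 7, 10}
Tree: B1–B2, B2–B3, B3–B4, B4–B5, B5–B6, B6–B7, B7–B8, B8–B9, B9–B10, B10–B11, B11–B12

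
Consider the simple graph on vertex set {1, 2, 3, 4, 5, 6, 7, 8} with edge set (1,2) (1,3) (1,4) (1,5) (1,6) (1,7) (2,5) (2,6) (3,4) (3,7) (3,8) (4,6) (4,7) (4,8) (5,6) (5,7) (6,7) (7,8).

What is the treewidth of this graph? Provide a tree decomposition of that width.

Every bag has size at most 4, so the width is 4 − 1 = 3 and tw(G) ≤ 3. Conversely, {3, 4, 7, 8} is a clique of size 4, and the vertices of any clique must share a bag in every tree decomposition; so some bag has ≥ 4 vertices and tw(G) ≥ 3. Hence tw(G) = 3 exactly.

Treewidth 3.
One optimal decomposition is:
Bags: B1 = {1, 4, 6, 7}  B2 = {1, 3, 4, 7}  B3 = {1, 5, 6, 7}  B4 = {1, 2, 5, 6}  B5 = {3, 4, 7, 8}
Tree: B1–B2, B1–B3, B3–B4, B2–B5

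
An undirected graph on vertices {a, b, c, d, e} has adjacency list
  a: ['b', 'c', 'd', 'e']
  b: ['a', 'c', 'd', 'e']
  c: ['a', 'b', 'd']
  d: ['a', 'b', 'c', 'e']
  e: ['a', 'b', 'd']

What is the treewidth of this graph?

A width-3 tree decomposition is:
Bags: B1 = {a, b, c, d}  B2 = {a, b, d, e}
Tree: B1–B2
The largest bag has 4 vertices, giving width 3; this decomposition certifies tw(G) ≤ 3. For the lower bound, the 4 vertices {a, b, d, e} are pairwise adjacent, and any tree decomposition puts a clique entirely inside one bag — forcing width ≥ 3. The upper and lower bounds meet at 3, so that is the treewidth.

3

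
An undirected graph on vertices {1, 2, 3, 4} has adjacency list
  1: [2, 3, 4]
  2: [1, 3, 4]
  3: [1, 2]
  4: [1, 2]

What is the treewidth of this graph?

A width-2 tree decomposition is:
Bags: B1 = {1, 2, 4}  B2 = {1, 2, 3}
Tree: B1–B2
Every bag has size at most 3, so the width is 3 − 1 = 2 and tw(G) ≤ 2. For the lower bound, the 3 vertices {1, 2, 3} are pairwise adjacent, and any tree decomposition puts a clique entirely inside one bag — forcing width ≥ 2. Hence tw(G) = 2 exactly.

2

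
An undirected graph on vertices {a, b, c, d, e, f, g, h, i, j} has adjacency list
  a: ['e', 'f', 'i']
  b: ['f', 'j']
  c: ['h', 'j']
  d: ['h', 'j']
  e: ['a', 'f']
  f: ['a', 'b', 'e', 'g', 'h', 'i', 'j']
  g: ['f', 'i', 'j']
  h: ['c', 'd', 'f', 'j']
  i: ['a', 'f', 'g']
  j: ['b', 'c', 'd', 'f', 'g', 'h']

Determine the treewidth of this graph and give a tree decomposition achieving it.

Treewidth 2.
One such decomposition:
Bags: B1 = {f, g, i}  B2 = {f, g, j}  B3 = {f, h, j}  B4 = {a, f, i}  B5 = {a, e, f}  B6 = {b, f, j}  B7 = {d, h, j}  B8 = {c, h, j}
Tree: B1–B2, B2–B3, B1–B4, B4–B5, B3–B6, B3–B7, B3–B8

Every bag has size at most 3, so the width is 3 − 1 = 2 and tw(G) ≤ 2. Conversely, {d, h, j} is a clique of size 3, and the vertices of any clique must share a bag in every tree decomposition; so some bag has ≥ 3 vertices and tw(G) ≥ 2. The upper and lower bounds meet at 2, so that is the treewidth.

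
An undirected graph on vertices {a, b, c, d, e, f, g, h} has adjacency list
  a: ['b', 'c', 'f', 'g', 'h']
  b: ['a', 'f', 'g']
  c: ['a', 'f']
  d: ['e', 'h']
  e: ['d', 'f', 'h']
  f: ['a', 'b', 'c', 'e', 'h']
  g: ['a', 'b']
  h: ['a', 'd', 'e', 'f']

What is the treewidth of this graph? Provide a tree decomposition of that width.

Every bag has size at most 3, so the width is 3 − 1 = 2 and tw(G) ≤ 2. On the other hand G contains the 3-clique {d, e, h}. A clique must lie in a single bag of any decomposition, so no decomposition can have width below 2. The upper and lower bounds meet at 2, so that is the treewidth.

Treewidth 2.
Bags: B1 = {a, c, f}  B2 = {a, f, h}  B3 = {e, f, h}  B4 = {a, b, f}  B5 = {a, b, g}  B6 = {d, e, h}
Tree: B1–B2, B2–B3, B2–B4, B4–B5, B3–B6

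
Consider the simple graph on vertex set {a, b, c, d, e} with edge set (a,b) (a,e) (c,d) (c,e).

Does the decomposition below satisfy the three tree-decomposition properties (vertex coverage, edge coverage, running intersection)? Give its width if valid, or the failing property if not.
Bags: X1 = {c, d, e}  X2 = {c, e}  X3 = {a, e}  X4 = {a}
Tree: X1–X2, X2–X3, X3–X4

No — vertex b appears in no bag.

A tree decomposition must satisfy three properties: every vertex lies in some bag; for every edge, both endpoints lie together in some bag; and for every vertex, the bags containing it form a connected subtree. Here vertex b appears in no bag, so the decomposition is invalid.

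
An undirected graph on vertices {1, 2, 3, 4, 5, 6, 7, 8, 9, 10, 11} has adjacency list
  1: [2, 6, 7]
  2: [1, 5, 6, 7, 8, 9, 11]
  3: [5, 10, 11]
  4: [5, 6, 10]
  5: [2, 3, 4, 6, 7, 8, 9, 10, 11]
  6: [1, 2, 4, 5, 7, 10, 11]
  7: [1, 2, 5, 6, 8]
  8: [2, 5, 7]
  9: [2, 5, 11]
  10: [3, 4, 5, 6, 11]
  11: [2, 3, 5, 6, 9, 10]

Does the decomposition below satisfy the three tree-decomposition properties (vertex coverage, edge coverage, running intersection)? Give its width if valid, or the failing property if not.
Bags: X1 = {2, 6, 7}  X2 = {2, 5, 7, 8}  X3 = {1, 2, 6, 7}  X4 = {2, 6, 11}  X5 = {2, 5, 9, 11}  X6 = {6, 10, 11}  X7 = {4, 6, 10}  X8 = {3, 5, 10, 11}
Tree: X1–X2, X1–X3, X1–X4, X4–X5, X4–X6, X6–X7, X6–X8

A tree decomposition must satisfy three properties: every vertex lies in some bag; for every edge, both endpoints lie together in some bag; and for every vertex, the bags containing it form a connected subtree. Here edge (5,6) lies in no bag, so the decomposition is invalid.

No — edge (5,6) lies in no bag.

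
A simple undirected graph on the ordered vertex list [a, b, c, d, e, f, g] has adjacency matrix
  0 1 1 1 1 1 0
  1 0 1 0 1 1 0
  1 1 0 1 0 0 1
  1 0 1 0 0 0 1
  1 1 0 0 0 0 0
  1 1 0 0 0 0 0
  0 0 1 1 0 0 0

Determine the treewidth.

2

A width-2 tree decomposition is:
Bags: B1 = {a, b, c}  B2 = {a, c, d}  B3 = {a, b, e}  B4 = {c, d, g}  B5 = {a, b, f}
Tree: B1–B2, B1–B3, B2–B4, B1–B5
Every bag has size at most 3, so the width is 3 − 1 = 2 and tw(G) ≤ 2. On the other hand G contains the 3-clique {c, d, g}. A clique must lie in a single bag of any decomposition, so no decomposition can have width below 2. Combining the bounds, tw(G) = 2.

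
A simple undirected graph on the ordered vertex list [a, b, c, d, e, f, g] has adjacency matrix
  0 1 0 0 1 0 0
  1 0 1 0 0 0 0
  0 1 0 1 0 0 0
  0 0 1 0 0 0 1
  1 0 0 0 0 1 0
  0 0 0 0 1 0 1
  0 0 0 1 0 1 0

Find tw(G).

2

A width-2 tree decomposition is:
Bags: B1 = {c, d, g}  B2 = {b, c, g}  B3 = {a, b, g}  B4 = {a, e, g}  B5 = {e, f, g}
Tree: B1–B2, B2–B3, B3–B4, B4–B5
The largest bag has 3 vertices, giving width 2; this decomposition certifies tw(G) ≤ 2. Since g–d–c–b–a–e–f–g is a cycle in G, G is not acyclic. Forests are exactly the graphs of treewidth ≤ 1, so tw(G) ≥ 2. Combining the bounds, tw(G) = 2.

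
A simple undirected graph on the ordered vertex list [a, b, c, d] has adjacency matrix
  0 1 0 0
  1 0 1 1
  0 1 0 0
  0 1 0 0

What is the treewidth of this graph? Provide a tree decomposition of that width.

Treewidth 1.
One optimal decomposition is:
Bags: B1 = {a, b}  B2 = {b, d}  B3 = {b, c}
Tree: B1–B2, B1–B3

The largest bag has 2 vertices, giving width 1; this decomposition certifies tw(G) ≤ 1. Since G has at least one edge (e.g. b–a), it is not an edgeless graph, so tw(G) ≥ 1. Combining the bounds, tw(G) = 1.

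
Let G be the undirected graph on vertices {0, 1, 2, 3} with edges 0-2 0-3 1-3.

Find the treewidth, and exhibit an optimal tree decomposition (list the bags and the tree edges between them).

Every bag has size at most 2, so the width is 2 − 1 = 1 and tw(G) ≤ 1. Since G has at least one edge (e.g. 3–0), it is not an edgeless graph, so tw(G) ≥ 1. Therefore the treewidth is 1.

Treewidth 1.
One optimal decomposition is:
Bags: B1 = {0, 3}  B2 = {1, 3}  B3 = {0, 2}
Tree: B1–B2, B1–B3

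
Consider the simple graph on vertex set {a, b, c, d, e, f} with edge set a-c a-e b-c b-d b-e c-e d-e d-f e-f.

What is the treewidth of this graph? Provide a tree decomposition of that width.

The largest bag has 3 vertices, giving width 2; this decomposition certifies tw(G) ≤ 2. Conversely, {d, e, f} is a clique of size 3, and the vertices of any clique must share a bag in every tree decomposition; so some bag has ≥ 3 vertices and tw(G) ≥ 2. Hence tw(G) = 2 exactly.

Treewidth 2.
One such decomposition:
Bags: B1 = {b, c, e}  B2 = {a, c, e}  B3 = {b, d, e}  B4 = {d, e, f}
Tree: B1–B2, B1–B3, B3–B4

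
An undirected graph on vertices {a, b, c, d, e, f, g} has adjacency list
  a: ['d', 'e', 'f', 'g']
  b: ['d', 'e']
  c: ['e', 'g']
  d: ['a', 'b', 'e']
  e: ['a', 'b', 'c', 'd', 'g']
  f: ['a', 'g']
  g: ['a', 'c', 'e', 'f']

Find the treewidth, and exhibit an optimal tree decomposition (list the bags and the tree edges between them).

Treewidth 2.
One such decomposition:
Bags: B1 = {a, d, e}  B2 = {a, e, g}  B3 = {a, f, g}  B4 = {b, d, e}  B5 = {c, e, g}
Tree: B1–B2, B2–B3, B1–B4, B2–B5

Every bag has size at most 3, so the width is 3 − 1 = 2 and tw(G) ≤ 2. For the lower bound, the 3 vertices {a, d, e} are pairwise adjacent, and any tree decomposition puts a clique entirely inside one bag — forcing width ≥ 2. Combining the bounds, tw(G) = 2.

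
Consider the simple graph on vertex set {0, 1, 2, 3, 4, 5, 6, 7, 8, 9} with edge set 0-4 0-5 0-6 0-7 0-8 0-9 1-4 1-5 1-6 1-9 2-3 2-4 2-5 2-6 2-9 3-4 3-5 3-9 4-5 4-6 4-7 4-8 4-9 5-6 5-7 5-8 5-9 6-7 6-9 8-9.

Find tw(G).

A width-4 tree decomposition is:
Bags: B1 = {2, 4, 5, 6, 9}  B2 = {2, 3, 4, 5, 9}  B3 = {0, 4, 5, 6, 9}  B4 = {1, 4, 5, 6, 9}  B5 = {0, 4, 5, 8, 9}  B6 = {0, 4, 5, 6, 7}
Tree: B1–B2, B1–B3, B3–B4, B3–B5, B3–B6
Each bag holds 5 vertices, so the decomposition has width 4, which upper-bounds the treewidth. Conversely, {0, 4, 5, 8, 9} is a clique of size 5, and the vertices of any clique must share a bag in every tree decomposition; so some bag has ≥ 5 vertices and tw(G) ≥ 4. Hence tw(G) = 4 exactly.

4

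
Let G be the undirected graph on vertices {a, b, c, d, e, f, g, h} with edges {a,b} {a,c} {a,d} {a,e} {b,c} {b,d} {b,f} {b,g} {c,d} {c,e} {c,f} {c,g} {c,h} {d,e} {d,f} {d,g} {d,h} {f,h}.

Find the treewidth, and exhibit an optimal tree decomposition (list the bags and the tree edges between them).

Every bag has size at most 4, so the width is 4 − 1 = 3 and tw(G) ≤ 3. For the lower bound, the 4 vertices {a, c, d, e} are pairwise adjacent, and any tree decomposition puts a clique entirely inside one bag — forcing width ≥ 3. The upper and lower bounds meet at 3, so that is the treewidth.

Treewidth 3.
Bags: B1 = {a, b, c, d}  B2 = {a, c, d, e}  B3 = {b, c, d, g}  B4 = {b, c, d, f}  B5 = {c, d, f, h}
Tree: B1–B2, B1–B3, B1–B4, B4–B5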